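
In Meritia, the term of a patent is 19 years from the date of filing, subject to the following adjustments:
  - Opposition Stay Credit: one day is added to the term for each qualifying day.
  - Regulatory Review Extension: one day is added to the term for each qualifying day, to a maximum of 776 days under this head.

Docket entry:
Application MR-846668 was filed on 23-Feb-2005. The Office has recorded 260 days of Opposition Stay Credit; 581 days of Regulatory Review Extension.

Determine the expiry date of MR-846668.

Base term: filing date + 19 years → 23 February 2024.
Opposition Stay Credit: +260 days → 9 November 2024.
Regulatory Review Extension: 581 days (within the 776-day cap) → +581 days → 13 June 2026.

2026-06-13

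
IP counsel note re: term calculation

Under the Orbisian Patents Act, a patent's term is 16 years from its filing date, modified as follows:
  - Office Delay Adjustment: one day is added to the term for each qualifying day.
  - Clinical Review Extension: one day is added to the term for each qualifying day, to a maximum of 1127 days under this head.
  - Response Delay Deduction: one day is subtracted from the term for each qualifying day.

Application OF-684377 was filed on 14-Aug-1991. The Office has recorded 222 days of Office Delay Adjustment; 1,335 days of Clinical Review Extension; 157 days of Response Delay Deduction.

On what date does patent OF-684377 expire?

Base term: filing date + 16 years → 14 August 2007.
Office Delay Adjustment: +222 days → 23 March 2008.
Clinical Review Extension: 1335 days claimed exceeds the 1127-day cap, so +1127 days → 24 April 2011.
Response Delay Deduction: −157 days → 18 November 2010.

November 18, 2010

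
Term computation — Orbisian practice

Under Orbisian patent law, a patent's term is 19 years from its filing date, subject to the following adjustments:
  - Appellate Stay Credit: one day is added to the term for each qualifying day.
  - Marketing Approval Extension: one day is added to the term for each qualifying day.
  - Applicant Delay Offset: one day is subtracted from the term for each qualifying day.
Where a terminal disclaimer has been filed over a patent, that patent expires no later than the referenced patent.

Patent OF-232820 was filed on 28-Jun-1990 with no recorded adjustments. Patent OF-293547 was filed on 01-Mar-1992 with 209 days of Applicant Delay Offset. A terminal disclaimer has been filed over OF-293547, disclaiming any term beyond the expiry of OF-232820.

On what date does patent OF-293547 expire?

2009-06-28

Natural term of OF-293547:
  Base: filing + 19 years → 1 March 2011.
  Applicant Delay Offset: −209 days → 4 August 2010.
Expiry of referenced patent OF-232820:
  Base: filing + 19 years → 28 June 2009.
Terminal disclaimer: OF-293547 expires on the earlier of 4 August 2010 and 28 June 2009.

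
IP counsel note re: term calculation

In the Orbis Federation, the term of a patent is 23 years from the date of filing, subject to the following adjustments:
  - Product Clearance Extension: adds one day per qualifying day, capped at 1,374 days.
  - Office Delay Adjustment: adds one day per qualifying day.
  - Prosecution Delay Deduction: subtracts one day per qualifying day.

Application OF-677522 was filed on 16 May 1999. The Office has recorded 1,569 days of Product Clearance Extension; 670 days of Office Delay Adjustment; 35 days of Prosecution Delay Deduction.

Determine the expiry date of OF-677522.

Base term: filing date + 23 years → 16 May 2022.
Product Clearance Extension: 1569 days claimed exceeds the 1374-day cap, so +1374 days → 18 February 2026.
Office Delay Adjustment: +670 days → 20 December 2027.
Prosecution Delay Deduction: −35 days → 15 November 2027.

November 15, 2027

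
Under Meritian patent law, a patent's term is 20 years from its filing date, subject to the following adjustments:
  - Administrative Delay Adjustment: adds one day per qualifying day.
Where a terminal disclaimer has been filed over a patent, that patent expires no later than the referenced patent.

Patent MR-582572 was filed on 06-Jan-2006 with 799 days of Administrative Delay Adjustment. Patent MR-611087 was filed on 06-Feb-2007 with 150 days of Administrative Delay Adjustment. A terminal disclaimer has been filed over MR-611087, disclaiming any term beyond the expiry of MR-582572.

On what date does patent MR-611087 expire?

July 6, 2027

Natural term of MR-611087:
  Base: filing + 20 years → 6 February 2027.
  Administrative Delay Adjustment: +150 days → 6 July 2027.
Expiry of referenced patent MR-582572:
  Base: filing + 20 years → 6 January 2026.
  Administrative Delay Adjustment: +799 days → 15 March 2028.
Terminal disclaimer: MR-611087 expires on the earlier of 6 July 2027 and 15 March 2028.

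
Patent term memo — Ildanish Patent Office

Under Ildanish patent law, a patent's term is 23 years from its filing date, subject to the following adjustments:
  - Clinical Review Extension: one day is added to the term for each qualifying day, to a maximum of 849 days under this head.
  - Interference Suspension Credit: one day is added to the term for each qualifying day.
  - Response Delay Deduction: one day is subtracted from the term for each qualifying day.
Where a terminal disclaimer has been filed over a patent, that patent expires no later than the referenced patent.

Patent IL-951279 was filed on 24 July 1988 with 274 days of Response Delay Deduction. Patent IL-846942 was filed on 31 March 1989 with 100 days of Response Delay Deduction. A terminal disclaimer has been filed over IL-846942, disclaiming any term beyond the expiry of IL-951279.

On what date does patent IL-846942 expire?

Natural term of IL-846942:
  Base: filing + 23 years → 31 March 2012.
  Response Delay Deduction: −100 days → 22 December 2011.
Expiry of referenced patent IL-951279:
  Base: filing + 23 years → 24 July 2011.
  Response Delay Deduction: −274 days → 23 October 2010.
Terminal disclaimer: IL-846942 expires on the earlier of 22 December 2011 and 23 October 2010.

October 23, 2010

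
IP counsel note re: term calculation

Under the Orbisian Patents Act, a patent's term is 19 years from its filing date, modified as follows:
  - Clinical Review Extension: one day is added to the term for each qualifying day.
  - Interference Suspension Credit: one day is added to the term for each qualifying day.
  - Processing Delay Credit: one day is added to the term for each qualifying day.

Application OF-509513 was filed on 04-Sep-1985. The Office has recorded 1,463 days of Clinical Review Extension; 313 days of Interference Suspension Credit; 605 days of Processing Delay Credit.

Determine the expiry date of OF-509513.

March 13, 2011

Base term: filing date + 19 years → 4 September 2004.
Clinical Review Extension: +1463 days → 6 September 2008.
Interference Suspension Credit: +313 days → 16 July 2009.
Processing Delay Credit: +605 days → 13 March 2011.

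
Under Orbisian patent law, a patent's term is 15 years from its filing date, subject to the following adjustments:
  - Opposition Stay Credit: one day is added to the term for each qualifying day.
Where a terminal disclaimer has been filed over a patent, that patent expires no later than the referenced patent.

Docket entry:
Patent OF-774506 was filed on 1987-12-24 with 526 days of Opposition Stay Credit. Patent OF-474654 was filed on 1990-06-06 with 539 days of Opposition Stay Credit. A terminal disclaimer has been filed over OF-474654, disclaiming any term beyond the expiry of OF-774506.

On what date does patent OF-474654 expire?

June 2, 2004

Natural term of OF-474654:
  Base: filing + 15 years → 6 June 2005.
  Opposition Stay Credit: +539 days → 27 November 2006.
Expiry of referenced patent OF-774506:
  Base: filing + 15 years → 24 December 2002.
  Opposition Stay Credit: +526 days → 2 June 2004.
Terminal disclaimer: OF-474654 expires on the earlier of 27 November 2006 and 2 June 2004.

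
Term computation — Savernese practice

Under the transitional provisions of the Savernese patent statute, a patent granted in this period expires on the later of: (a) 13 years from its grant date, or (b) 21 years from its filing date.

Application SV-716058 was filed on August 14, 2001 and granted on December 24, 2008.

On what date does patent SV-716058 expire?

August 14, 2022

(a) grant + 13 years → 24 December 2021.
(b) filing + 21 years → 14 August 2022.
Later of the two: 14 August 2022.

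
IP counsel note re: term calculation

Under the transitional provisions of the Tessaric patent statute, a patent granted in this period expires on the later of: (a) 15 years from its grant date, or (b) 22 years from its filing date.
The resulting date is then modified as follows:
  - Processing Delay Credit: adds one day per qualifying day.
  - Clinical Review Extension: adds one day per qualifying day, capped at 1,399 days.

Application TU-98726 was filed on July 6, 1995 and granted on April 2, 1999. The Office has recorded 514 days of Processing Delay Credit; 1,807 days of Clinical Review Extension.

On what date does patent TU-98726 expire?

2022-10-01

(a) grant + 15 years → 2 April 2014.
(b) filing + 22 years → 6 July 2017.
Later of the two: 6 July 2017.
Processing Delay Credit: +514 days → 2 December 2018.
Clinical Review Extension: 1807 days claimed exceeds the 1399-day cap, so +1399 days → 1 October 2022.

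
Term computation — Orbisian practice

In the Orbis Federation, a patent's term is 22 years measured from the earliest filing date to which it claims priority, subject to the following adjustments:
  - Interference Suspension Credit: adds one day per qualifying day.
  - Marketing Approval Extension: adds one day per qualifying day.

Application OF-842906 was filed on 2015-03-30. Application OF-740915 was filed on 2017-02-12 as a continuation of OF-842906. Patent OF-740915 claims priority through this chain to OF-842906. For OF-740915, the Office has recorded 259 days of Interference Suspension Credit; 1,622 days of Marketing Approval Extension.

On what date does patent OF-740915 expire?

Earliest priority filing: 30 March 2015.
Base term: 30 March 2015 + 22 years → 30 March 2037.
Interference Suspension Credit: +259 days → 14 December 2037.
Marketing Approval Extension: +1622 days → 24 May 2042.

May 24, 2042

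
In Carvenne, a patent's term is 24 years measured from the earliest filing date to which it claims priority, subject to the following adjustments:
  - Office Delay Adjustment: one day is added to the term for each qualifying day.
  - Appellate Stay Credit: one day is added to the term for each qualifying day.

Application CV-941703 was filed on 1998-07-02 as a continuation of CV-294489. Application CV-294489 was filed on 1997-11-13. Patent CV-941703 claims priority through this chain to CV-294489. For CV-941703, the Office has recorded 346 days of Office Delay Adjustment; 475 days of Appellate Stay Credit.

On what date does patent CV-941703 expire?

2024-02-12

Earliest priority filing: 13 November 1997.
Base term: 13 November 1997 + 24 years → 13 November 2021.
Office Delay Adjustment: +346 days → 25 October 2022.
Appellate Stay Credit: +475 days → 12 February 2024.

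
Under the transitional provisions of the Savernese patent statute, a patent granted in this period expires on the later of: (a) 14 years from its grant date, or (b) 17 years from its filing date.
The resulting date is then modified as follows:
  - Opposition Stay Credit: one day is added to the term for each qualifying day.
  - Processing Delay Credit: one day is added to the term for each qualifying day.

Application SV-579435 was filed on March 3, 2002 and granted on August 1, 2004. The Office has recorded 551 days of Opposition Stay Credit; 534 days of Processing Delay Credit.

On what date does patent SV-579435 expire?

(a) grant + 14 years → 1 August 2018.
(b) filing + 17 years → 3 March 2019.
Later of the two: 3 March 2019.
Opposition Stay Credit: +551 days → 4 September 2020.
Processing Delay Credit: +534 days → 20 February 2022.

February 20, 2022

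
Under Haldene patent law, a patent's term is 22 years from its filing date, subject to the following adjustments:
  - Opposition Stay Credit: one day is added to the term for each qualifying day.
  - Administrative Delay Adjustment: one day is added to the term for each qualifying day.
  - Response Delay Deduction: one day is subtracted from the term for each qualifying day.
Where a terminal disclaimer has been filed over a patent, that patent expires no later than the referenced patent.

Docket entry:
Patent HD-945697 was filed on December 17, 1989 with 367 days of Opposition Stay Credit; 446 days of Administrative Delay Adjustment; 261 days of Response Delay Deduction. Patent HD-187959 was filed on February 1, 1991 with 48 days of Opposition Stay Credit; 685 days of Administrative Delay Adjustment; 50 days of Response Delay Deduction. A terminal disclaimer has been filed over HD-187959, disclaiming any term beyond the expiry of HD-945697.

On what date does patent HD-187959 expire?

June 21, 2013

Natural term of HD-187959:
  Base: filing + 22 years → 1 February 2013.
  Opposition Stay Credit: +48 days → 21 March 2013.
  Administrative Delay Adjustment: +685 days → 4 February 2015.
  Response Delay Deduction: −50 days → 16 December 2014.
Expiry of referenced patent HD-945697:
  Base: filing + 22 years → 17 December 2011.
  Opposition Stay Credit: +367 days → 18 December 2012.
  Administrative Delay Adjustment: +446 days → 9 March 2014.
  Response Delay Deduction: −261 days → 21 June 2013.
Terminal disclaimer: HD-187959 expires on the earlier of 16 December 2014 and 21 June 2013.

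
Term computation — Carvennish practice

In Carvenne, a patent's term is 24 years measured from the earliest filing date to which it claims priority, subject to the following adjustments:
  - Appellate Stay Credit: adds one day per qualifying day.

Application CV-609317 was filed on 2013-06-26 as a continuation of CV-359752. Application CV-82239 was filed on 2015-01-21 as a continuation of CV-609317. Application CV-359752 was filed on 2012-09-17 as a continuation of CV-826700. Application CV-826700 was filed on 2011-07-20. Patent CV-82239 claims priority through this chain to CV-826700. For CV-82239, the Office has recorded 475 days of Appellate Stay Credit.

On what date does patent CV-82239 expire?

Earliest priority filing: 20 July 2011.
Base term: 20 July 2011 + 24 years → 20 July 2035.
Appellate Stay Credit: +475 days → 6 November 2036.

November 6, 2036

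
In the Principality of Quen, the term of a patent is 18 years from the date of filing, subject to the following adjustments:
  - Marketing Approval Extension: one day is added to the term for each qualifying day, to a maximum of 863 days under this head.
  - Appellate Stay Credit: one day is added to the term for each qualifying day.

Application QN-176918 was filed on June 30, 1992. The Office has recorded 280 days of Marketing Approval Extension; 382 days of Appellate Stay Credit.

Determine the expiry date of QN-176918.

2012-04-22

Base term: filing date + 18 years → 30 June 2010.
Marketing Approval Extension: 280 days (within the 863-day cap) → +280 days → 6 April 2011.
Appellate Stay Credit: +382 days → 22 April 2012.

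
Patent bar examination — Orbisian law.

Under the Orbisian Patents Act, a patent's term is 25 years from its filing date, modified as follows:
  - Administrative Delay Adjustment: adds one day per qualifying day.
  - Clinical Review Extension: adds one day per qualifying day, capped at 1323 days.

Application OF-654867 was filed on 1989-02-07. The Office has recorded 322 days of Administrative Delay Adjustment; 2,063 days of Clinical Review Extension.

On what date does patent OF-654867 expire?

2018-08-10

Base term: filing date + 25 years → 7 February 2014.
Administrative Delay Adjustment: +322 days → 26 December 2014.
Clinical Review Extension: 2063 days claimed exceeds the 1323-day cap, so +1323 days → 10 August 2018.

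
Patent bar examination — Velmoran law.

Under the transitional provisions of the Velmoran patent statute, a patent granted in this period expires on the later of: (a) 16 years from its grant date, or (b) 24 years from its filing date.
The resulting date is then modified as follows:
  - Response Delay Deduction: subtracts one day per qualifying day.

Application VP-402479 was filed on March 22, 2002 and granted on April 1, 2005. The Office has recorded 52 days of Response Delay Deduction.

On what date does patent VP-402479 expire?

January 29, 2026

(a) grant + 16 years → 1 April 2021.
(b) filing + 24 years → 22 March 2026.
Later of the two: 22 March 2026.
Response Delay Deduction: −52 days → 29 January 2026.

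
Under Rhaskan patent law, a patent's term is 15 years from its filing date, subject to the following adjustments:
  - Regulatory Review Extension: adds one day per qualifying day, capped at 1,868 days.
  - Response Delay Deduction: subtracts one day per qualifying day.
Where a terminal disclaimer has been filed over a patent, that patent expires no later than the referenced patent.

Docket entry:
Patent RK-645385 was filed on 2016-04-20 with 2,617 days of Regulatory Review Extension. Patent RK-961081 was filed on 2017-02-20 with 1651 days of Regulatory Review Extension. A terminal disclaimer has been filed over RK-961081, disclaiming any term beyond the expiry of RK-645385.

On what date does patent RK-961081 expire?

Natural term of RK-961081:
  Base: filing + 15 years → 20 February 2032.
  Regulatory Review Extension: 1651 days (within the 1868-day cap) → +1651 days → 28 August 2036.
Expiry of referenced patent RK-645385:
  Base: filing + 15 years → 20 April 2031.
  Regulatory Review Extension: 2617 days claimed exceeds the 1868-day cap, so +1868 days → 31 May 2036.
Terminal disclaimer: RK-961081 expires on the earlier of 28 August 2036 and 31 May 2036.

2036-05-31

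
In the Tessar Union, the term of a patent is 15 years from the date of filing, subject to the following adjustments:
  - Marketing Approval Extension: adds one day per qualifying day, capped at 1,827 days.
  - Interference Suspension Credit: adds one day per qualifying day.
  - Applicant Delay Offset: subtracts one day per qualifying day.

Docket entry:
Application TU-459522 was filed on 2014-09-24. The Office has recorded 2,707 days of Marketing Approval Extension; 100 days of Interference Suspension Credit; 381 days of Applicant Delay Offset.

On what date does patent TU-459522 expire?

Base term: filing date + 15 years → 24 September 2029.
Marketing Approval Extension: 2707 days claimed exceeds the 1827-day cap, so +1827 days → 25 September 2034.
Interference Suspension Credit: +100 days → 3 January 2035.
Applicant Delay Offset: −381 days → 18 December 2033.

2033-12-18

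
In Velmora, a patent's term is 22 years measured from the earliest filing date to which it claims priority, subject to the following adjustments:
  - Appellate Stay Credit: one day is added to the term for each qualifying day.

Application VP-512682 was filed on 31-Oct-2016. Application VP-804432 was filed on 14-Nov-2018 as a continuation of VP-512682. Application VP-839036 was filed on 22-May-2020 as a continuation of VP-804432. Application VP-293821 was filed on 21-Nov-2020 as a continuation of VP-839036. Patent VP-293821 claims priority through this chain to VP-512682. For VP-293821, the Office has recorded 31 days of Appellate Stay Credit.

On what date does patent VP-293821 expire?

December 1, 2038

Earliest priority filing: 31 October 2016.
Base term: 31 October 2016 + 22 years → 31 October 2038.
Appellate Stay Credit: +31 days → 1 December 2038.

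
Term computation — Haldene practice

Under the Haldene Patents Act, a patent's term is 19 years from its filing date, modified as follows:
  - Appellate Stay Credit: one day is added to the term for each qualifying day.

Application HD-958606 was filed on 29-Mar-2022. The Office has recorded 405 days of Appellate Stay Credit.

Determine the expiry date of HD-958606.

Base term: filing date + 19 years → 29 March 2041.
Appellate Stay Credit: +405 days → 8 May 2042.

May 8, 2042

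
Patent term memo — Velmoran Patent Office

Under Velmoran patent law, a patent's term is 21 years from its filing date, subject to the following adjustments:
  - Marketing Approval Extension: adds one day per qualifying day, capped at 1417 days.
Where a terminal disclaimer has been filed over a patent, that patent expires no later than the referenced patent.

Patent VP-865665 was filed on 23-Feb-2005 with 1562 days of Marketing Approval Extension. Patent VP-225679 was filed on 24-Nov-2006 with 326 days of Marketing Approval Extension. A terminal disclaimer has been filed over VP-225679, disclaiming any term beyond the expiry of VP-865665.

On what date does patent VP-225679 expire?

2028-10-15

Natural term of VP-225679:
  Base: filing + 21 years → 24 November 2027.
  Marketing Approval Extension: 326 days (within the 1417-day cap) → +326 days → 15 October 2028.
Expiry of referenced patent VP-865665:
  Base: filing + 21 years → 23 February 2026.
  Marketing Approval Extension: 1562 days claimed exceeds the 1417-day cap, so +1417 days → 10 January 2030.
Terminal disclaimer: VP-225679 expires on the earlier of 15 October 2028 and 10 January 2030.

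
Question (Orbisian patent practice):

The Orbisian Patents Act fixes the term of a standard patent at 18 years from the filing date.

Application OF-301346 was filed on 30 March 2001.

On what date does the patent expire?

Filing date + 18 years → 30 March 2019.

March 30, 2019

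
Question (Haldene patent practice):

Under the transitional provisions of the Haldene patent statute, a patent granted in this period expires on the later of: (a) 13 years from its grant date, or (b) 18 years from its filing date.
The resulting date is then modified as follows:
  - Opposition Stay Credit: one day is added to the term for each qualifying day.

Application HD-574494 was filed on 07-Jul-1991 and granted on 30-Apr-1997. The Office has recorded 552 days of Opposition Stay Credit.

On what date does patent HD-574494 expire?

2011-11-03

(a) grant + 13 years → 30 April 2010.
(b) filing + 18 years → 7 July 2009.
Later of the two: 30 April 2010.
Opposition Stay Credit: +552 days → 3 November 2011.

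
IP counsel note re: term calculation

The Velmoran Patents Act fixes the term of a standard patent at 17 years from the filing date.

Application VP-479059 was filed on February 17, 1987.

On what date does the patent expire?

February 17, 2004

Filing date + 17 years → 17 February 2004.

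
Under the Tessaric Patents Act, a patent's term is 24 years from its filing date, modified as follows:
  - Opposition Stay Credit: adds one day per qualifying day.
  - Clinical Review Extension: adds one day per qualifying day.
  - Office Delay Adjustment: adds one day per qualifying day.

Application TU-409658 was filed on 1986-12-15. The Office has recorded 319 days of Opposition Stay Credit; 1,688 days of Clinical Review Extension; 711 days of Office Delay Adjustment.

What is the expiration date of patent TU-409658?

May 25, 2018

Base term: filing date + 24 years → 15 December 2010.
Opposition Stay Credit: +319 days → 30 October 2011.
Clinical Review Extension: +1688 days → 13 June 2016.
Office Delay Adjustment: +711 days → 25 May 2018.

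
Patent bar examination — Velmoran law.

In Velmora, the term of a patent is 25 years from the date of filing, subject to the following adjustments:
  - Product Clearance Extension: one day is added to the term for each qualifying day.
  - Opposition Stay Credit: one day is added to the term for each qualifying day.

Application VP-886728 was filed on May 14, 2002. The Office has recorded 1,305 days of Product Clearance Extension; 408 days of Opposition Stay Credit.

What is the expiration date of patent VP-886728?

Base term: filing date + 25 years → 14 May 2027.
Product Clearance Extension: +1305 days → 9 December 2030.
Opposition Stay Credit: +408 days → 21 January 2032.

2032-01-21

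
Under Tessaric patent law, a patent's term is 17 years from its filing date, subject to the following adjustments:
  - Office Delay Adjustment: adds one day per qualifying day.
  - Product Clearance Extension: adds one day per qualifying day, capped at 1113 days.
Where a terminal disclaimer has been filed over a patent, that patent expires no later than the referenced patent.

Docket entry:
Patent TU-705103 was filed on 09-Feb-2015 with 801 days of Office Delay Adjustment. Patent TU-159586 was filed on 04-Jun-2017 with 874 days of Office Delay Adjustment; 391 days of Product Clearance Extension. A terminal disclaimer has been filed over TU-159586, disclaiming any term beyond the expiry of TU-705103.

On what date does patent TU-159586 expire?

2034-04-20

Natural term of TU-159586:
  Base: filing + 17 years → 4 June 2034.
  Office Delay Adjustment: +874 days → 25 October 2036.
  Product Clearance Extension: 391 days (within the 1113-day cap) → +391 days → 20 November 2037.
Expiry of referenced patent TU-705103:
  Base: filing + 17 years → 9 February 2032.
  Office Delay Adjustment: +801 days → 20 April 2034.
Terminal disclaimer: TU-159586 expires on the earlier of 20 November 2037 and 20 April 2034.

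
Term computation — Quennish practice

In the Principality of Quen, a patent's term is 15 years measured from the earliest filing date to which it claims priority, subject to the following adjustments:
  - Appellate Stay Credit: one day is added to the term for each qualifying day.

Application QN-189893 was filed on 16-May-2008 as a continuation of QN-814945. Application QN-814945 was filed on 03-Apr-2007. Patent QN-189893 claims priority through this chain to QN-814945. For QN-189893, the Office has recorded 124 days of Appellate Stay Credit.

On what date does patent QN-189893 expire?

Earliest priority filing: 3 April 2007.
Base term: 3 April 2007 + 15 years → 3 April 2022.
Appellate Stay Credit: +124 days → 5 August 2022.

August 5, 2022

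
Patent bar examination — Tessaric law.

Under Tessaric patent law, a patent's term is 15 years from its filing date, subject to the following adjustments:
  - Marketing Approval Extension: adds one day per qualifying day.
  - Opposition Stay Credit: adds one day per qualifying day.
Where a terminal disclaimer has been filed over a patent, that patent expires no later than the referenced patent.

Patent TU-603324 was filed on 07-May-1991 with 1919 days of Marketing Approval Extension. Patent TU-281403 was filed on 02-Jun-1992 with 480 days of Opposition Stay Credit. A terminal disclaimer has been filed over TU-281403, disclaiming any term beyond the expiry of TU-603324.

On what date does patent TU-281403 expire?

2008-09-24

Natural term of TU-281403:
  Base: filing + 15 years → 2 June 2007.
  Opposition Stay Credit: +480 days → 24 September 2008.
Expiry of referenced patent TU-603324:
  Base: filing + 15 years → 7 May 2006.
  Marketing Approval Extension: +1919 days → 8 August 2011.
Terminal disclaimer: TU-281403 expires on the earlier of 24 September 2008 and 8 August 2011.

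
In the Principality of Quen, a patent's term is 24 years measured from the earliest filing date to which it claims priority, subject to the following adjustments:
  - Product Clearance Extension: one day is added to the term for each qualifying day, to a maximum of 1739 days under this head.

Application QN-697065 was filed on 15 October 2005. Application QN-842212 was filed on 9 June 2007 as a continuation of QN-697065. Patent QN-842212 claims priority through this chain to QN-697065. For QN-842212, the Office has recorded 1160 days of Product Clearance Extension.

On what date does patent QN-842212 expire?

Earliest priority filing: 15 October 2005.
Base term: 15 October 2005 + 24 years → 15 October 2029.
Product Clearance Extension: 1160 days (within the 1739-day cap) → +1160 days → 18 December 2032.

2032-12-18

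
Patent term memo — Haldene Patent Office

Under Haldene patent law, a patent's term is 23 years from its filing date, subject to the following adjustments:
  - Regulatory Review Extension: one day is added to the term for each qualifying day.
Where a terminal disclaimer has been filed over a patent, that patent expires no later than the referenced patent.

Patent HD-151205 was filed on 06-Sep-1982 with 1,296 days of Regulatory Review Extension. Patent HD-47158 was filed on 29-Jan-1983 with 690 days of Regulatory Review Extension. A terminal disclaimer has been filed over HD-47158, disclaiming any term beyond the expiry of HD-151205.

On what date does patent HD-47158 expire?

December 20, 2007

Natural term of HD-47158:
  Base: filing + 23 years → 29 January 2006.
  Regulatory Review Extension: +690 days → 20 December 2007.
Expiry of referenced patent HD-151205:
  Base: filing + 23 years → 6 September 2005.
  Regulatory Review Extension: +1296 days → 25 March 2009.
Terminal disclaimer: HD-47158 expires on the earlier of 20 December 2007 and 25 March 2009.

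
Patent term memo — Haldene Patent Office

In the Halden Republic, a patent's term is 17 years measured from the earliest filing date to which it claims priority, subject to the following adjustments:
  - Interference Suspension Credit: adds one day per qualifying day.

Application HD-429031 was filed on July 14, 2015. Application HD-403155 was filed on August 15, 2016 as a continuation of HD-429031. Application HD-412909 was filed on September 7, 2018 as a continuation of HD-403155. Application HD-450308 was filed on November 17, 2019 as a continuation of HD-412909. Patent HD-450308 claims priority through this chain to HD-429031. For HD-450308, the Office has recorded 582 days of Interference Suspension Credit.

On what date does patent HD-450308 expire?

Earliest priority filing: 14 July 2015.
Base term: 14 July 2015 + 17 years → 14 July 2032.
Interference Suspension Credit: +582 days → 16 February 2034.

2034-02-16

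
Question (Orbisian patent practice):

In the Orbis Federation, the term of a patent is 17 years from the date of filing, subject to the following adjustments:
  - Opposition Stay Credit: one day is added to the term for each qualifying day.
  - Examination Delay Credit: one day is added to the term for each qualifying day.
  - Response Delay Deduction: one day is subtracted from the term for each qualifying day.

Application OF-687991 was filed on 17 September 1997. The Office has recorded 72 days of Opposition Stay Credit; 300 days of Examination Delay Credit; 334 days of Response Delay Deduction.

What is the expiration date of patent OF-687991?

October 25, 2014

Base term: filing date + 17 years → 17 September 2014.
Opposition Stay Credit: +72 days → 28 November 2014.
Examination Delay Credit: +300 days → 24 September 2015.
Response Delay Deduction: −334 days → 25 October 2014.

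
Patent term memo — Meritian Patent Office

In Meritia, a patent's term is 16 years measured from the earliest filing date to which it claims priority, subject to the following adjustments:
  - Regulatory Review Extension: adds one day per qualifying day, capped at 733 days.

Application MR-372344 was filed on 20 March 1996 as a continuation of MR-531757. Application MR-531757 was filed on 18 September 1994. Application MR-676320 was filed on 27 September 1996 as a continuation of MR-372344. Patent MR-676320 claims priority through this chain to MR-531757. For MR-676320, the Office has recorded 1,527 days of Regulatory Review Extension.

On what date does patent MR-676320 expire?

Earliest priority filing: 18 September 1994.
Base term: 18 September 1994 + 16 years → 18 September 2010.
Regulatory Review Extension: 1527 days claimed exceeds the 733-day cap, so +733 days → 20 September 2012.

September 20, 2012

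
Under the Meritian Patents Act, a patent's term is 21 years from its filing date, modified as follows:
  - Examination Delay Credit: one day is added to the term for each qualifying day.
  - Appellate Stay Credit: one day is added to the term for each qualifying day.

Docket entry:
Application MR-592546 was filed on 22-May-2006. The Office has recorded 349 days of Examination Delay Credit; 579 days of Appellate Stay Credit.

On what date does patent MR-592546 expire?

Base term: filing date + 21 years → 22 May 2027.
Examination Delay Credit: +349 days → 5 May 2028.
Appellate Stay Credit: +579 days → 5 December 2029.

2029-12-05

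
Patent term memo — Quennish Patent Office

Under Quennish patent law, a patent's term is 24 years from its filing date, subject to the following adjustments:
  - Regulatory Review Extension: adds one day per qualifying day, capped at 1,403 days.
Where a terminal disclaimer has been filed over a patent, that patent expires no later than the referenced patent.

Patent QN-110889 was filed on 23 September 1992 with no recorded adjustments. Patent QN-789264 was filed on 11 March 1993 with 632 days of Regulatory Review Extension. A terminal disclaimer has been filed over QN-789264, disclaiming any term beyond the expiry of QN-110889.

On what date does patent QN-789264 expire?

2016-09-23

Natural term of QN-789264:
  Base: filing + 24 years → 11 March 2017.
  Regulatory Review Extension: 632 days (within the 1403-day cap) → +632 days → 3 December 2018.
Expiry of referenced patent QN-110889:
  Base: filing + 24 years → 23 September 2016.
Terminal disclaimer: QN-789264 expires on the earlier of 3 December 2018 and 23 September 2016.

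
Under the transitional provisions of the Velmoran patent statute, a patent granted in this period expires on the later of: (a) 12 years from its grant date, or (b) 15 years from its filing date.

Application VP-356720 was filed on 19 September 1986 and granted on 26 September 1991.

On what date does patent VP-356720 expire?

September 26, 2003

(a) grant + 12 years → 26 September 2003.
(b) filing + 15 years → 19 September 2001.
Later of the two: 26 September 2003.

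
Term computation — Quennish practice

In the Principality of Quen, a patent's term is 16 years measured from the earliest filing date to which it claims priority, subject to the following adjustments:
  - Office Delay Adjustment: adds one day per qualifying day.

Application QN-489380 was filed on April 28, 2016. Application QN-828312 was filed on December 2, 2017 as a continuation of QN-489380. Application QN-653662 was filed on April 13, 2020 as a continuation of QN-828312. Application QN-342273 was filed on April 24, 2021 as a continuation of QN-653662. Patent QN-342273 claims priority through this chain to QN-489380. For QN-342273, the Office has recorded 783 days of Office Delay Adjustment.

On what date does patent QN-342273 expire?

2034-06-20

Earliest priority filing: 28 April 2016.
Base term: 28 April 2016 + 16 years → 28 April 2032.
Office Delay Adjustment: +783 days → 20 June 2034.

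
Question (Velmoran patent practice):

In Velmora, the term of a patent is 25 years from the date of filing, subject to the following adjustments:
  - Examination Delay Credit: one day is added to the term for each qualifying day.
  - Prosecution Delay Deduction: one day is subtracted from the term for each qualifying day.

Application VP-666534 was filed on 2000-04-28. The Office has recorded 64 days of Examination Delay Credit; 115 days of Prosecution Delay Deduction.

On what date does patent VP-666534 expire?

March 8, 2025

Base term: filing date + 25 years → 28 April 2025.
Examination Delay Credit: +64 days → 1 July 2025.
Prosecution Delay Deduction: −115 days → 8 March 2025.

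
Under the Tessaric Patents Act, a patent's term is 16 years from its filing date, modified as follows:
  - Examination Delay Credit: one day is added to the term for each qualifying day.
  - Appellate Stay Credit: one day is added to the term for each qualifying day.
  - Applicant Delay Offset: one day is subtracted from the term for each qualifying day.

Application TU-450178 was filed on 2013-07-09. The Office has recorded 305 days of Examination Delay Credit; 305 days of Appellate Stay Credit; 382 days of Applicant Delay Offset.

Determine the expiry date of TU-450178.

Base term: filing date + 16 years → 9 July 2029.
Examination Delay Credit: +305 days → 10 May 2030.
Appellate Stay Credit: +305 days → 11 March 2031.
Applicant Delay Offset: −382 days → 22 February 2030.

2030-02-22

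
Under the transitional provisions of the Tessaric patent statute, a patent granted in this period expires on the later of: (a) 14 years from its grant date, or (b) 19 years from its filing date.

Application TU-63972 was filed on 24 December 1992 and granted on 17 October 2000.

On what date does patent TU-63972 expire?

(a) grant + 14 years → 17 October 2014.
(b) filing + 19 years → 24 December 2011.
Later of the two: 17 October 2014.

2014-10-17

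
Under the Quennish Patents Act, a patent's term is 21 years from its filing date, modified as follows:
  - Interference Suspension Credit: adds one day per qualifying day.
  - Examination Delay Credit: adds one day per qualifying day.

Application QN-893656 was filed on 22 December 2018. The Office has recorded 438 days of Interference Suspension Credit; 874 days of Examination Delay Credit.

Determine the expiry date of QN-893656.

Base term: filing date + 21 years → 22 December 2039.
Interference Suspension Credit: +438 days → 4 March 2041.
Examination Delay Credit: +874 days → 26 July 2043.

2043-07-26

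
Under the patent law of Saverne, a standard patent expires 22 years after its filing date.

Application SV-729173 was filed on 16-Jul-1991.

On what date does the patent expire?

2013-07-16

Filing date + 22 years → 16 July 2013.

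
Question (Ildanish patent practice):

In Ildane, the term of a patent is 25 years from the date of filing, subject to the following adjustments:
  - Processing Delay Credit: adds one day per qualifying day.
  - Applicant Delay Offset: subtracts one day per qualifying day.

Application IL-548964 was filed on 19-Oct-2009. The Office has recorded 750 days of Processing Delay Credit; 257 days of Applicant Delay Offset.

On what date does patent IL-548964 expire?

February 24, 2036

Base term: filing date + 25 years → 19 October 2034.
Processing Delay Credit: +750 days → 7 November 2036.
Applicant Delay Offset: −257 days → 24 February 2036.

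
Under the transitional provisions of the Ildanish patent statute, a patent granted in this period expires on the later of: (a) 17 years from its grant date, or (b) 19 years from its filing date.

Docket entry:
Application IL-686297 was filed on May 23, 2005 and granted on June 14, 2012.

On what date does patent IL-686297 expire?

(a) grant + 17 years → 14 June 2029.
(b) filing + 19 years → 23 May 2024.
Later of the two: 14 June 2029.

2029-06-14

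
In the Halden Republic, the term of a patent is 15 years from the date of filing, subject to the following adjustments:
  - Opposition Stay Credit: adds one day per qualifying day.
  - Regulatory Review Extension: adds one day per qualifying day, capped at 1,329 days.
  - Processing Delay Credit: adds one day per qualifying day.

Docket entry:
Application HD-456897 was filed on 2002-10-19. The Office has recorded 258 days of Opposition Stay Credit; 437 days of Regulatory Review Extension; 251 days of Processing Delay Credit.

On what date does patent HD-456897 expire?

Base term: filing date + 15 years → 19 October 2017.
Opposition Stay Credit: +258 days → 4 July 2018.
Regulatory Review Extension: 437 days (within the 1329-day cap) → +437 days → 14 September 2019.
Processing Delay Credit: +251 days → 22 May 2020.

2020-05-22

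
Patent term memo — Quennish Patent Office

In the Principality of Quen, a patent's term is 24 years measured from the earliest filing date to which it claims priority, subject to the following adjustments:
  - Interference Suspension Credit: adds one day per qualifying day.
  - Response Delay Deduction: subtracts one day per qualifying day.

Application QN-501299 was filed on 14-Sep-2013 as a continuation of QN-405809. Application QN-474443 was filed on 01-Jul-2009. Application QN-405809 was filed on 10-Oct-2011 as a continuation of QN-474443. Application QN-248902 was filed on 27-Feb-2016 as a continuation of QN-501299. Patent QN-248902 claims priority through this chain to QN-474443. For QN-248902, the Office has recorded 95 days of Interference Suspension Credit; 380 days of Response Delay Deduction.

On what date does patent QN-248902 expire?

September 19, 2032

Earliest priority filing: 1 July 2009.
Base term: 1 July 2009 + 24 years → 1 July 2033.
Interference Suspension Credit: +95 days → 4 October 2033.
Response Delay Deduction: −380 days → 19 September 2032.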